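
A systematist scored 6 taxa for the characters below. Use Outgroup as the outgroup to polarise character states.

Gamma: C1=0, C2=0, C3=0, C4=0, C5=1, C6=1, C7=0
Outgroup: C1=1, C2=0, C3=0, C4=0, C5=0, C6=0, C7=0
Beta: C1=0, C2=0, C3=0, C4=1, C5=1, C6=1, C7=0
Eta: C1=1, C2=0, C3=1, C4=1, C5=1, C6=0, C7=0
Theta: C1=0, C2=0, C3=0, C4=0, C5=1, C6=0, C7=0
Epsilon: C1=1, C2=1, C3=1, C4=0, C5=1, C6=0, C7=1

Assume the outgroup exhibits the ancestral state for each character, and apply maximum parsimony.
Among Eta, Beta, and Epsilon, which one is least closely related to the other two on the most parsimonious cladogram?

Character polarity is set by the outgroup: the derived state is whichever differs from the outgroup's state, so for C1 the derived state is '0', and for the remaining characters it is '1'.
C1: derived state '0' in Beta, Gamma, and Theta only — synapomorphy for {Beta, Gamma, Theta}.
C2 (derived state '1') is unique to Epsilon (autapomorphy; uninformative for grouping).
C3: derived state '1' in Epsilon and Eta only — synapomorphy for {Epsilon, Eta}.
C4 groups Beta and Eta, which is incompatible with the clades supported by the remaining characters; treating it as convergent (homoplasy) costs fewer steps than any alternative tree.
C5 (derived state '1') is shared by all ingroup taxa — unites the whole ingroup.
C6 (derived state '1') is shared by Beta and Gamma — a synapomorphy uniting that clade.
C7 (derived state '1') is unique to Epsilon (autapomorphy; uninformative for grouping).
Most parsimonious ingroup topology: ((Epsilon,Eta),((Gamma,Beta),Theta)).
Epsilon and Eta share a more recent common ancestor with each other than either does with Beta, so Beta is the least closely related of the three.

Beta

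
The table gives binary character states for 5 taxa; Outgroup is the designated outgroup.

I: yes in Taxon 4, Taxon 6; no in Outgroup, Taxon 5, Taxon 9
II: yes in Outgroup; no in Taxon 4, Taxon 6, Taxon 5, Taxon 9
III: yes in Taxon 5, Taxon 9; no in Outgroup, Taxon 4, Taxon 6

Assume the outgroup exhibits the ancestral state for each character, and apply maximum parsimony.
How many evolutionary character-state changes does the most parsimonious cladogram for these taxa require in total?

Character polarity is set by the outgroup: the derived state is whichever differs from the outgroup's state, so for II the derived state is 'no', and for the remaining characters it is 'yes'.
I: derived state 'yes' in Taxon 4 and Taxon 6 only — synapomorphy for {Taxon 4, Taxon 6}.
All ingroup taxa share the derived state 'no' for II; it defines the ingroup but does not resolve relationships within it.
III (derived state 'yes') is shared by Taxon 5 and Taxon 9 — a synapomorphy uniting that clade.
Most parsimonious ingroup topology: ((Taxon 4,Taxon 6),(Taxon 5,Taxon 9)).
Changes per character on this tree: I: 1; II: 1; III: 1.
Total = 3.

3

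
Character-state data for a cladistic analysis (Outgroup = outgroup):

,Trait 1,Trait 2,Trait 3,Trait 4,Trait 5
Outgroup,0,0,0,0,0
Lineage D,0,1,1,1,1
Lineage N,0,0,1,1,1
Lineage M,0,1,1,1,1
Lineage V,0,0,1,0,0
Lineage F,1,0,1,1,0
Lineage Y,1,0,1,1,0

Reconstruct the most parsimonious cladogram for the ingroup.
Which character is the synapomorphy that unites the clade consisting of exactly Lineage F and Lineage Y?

The outgroup has state '0' for every character, so '1' is the derived state throughout.
Trait 1: derived state '1' in Lineage F and Lineage Y only — synapomorphy for {Lineage F, Lineage Y}.
Only Lineage D and Lineage M show the derived state '1' for Trait 2, supporting them as a clade.
Trait 3 (derived state '1') is shared by all ingroup taxa — unites the whole ingroup.
Only Lineage D, Lineage F, Lineage M, Lineage N, and Lineage Y show the derived state '1' for Trait 4, supporting them as a clade.
Trait 5: derived state '1' in Lineage D, Lineage M, and Lineage N only — synapomorphy for {Lineage D, Lineage M, Lineage N}.
Most parsimonious ingroup topology: ((((Lineage D,Lineage M),Lineage N),(Lineage F,Lineage Y)),Lineage V).
The clade {Lineage F, Lineage Y} is supported by Trait 1: its derived state '1' occurs in exactly those taxa and in no other taxon (including the outgroup).

Trait 1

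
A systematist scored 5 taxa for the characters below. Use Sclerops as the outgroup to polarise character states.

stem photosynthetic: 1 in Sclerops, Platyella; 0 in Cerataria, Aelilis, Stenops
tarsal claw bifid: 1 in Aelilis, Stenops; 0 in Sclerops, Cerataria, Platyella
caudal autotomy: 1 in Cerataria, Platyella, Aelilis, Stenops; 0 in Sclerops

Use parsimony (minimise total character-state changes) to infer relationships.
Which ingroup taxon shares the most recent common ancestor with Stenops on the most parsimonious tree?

Aelilis

Character polarity is set by the outgroup: the derived state is whichever differs from the outgroup's state, so for stem photosynthetic the derived state is '0', and for the remaining characters it is '1'.
stem photosynthetic: derived state '0' in Aelilis, Cerataria, and Stenops only — synapomorphy for {Aelilis, Cerataria, Stenops}.
tarsal claw bifid: derived state '1' in Aelilis and Stenops only — synapomorphy for {Aelilis, Stenops}.
All ingroup taxa share the derived state '1' for caudal autotomy; it defines the ingroup but does not resolve relationships within it.
Most parsimonious ingroup topology: ((Cerataria,(Aelilis,Stenops)),Platyella).
Stenops and Aelilis form a cherry on this tree, so they are sister taxa.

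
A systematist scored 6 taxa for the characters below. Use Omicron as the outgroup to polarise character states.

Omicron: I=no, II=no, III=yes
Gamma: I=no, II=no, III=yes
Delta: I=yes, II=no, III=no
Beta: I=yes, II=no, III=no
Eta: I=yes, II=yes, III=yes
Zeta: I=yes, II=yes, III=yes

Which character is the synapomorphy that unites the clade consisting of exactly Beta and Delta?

III

Character polarity is set by the outgroup: the derived state is whichever differs from the outgroup's state, so for III the derived state is 'no', and for the remaining characters it is 'yes'.
Only Beta, Delta, Eta, and Zeta show the derived state 'yes' for I, supporting them as a clade.
II (derived state 'yes') is shared by Eta and Zeta — a synapomorphy uniting that clade.
III: derived state 'no' in Beta and Delta only — synapomorphy for {Beta, Delta}.
Most parsimonious ingroup topology: (Gamma,((Delta,Beta),(Eta,Zeta))).
The clade {Beta, Delta} is supported by III: its derived state 'no' occurs in exactly those taxa and in no other taxon (including the outgroup).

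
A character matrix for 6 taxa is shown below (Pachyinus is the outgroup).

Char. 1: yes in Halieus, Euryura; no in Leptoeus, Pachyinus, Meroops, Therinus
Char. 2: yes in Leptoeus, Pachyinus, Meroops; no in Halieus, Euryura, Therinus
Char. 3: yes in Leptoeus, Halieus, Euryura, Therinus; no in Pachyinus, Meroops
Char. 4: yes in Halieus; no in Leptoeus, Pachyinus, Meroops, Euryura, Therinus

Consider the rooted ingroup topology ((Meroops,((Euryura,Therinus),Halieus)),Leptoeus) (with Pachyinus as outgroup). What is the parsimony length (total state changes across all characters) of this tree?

6

Map each character onto ((Meroops,((Euryura,Therinus),Halieus)),Leptoeus) (rooted by Pachyinus) and count the minimum state changes it requires (Fitch parsimony):
Char. 1: 2; Char. 2: 1; Char. 3: 2; Char. 4: 1.
Total tree length = 6.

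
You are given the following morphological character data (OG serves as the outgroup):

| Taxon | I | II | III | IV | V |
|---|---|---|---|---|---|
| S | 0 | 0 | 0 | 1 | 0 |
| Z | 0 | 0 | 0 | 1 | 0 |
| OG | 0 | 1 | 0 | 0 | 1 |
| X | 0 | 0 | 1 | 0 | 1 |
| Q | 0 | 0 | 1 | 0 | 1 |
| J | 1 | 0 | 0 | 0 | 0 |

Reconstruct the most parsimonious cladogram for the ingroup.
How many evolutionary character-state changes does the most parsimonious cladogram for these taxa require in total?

5

Character polarity is set by the outgroup: the derived state is whichever differs from the outgroup's state, so for II, V the derived state is '0', and for the remaining characters it is '1'.
I: derived state '1' in J only — an autapomorphy, so it tells us nothing about relationships among taxa.
All ingroup taxa share the derived state '0' for II; it defines the ingroup but does not resolve relationships within it.
Only Q and X show the derived state '1' for III, supporting them as a clade.
IV: derived state '1' in S and Z only — synapomorphy for {S, Z}.
V (derived state '0') is shared by J, S, and Z — a synapomorphy uniting that clade.
Most parsimonious ingroup topology: (((Z,S),J),(Q,X)).
Changes per character on this tree: I: 1; II: 1; III: 1; IV: 1; V: 1.
Total = 5.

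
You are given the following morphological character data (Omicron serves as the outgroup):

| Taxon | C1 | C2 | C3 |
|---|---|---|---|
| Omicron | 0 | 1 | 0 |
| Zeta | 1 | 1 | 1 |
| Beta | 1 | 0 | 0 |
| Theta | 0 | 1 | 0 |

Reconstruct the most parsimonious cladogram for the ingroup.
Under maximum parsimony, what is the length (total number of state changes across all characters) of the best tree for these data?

Character polarity is set by the outgroup: the derived state is whichever differs from the outgroup's state, so for C2 the derived state is '0', and for the remaining characters it is '1'.
Only Beta and Zeta show the derived state '1' for C1, supporting them as a clade.
C2 (derived state '0') is unique to Beta (autapomorphy; uninformative for grouping).
C3: derived state '1' in Zeta only — an autapomorphy, so it tells us nothing about relationships among taxa.
Most parsimonious ingroup topology: ((Zeta,Beta),Theta).
Changes per character on this tree: C1: 1; C2: 1; C3: 1.
Total = 3.

3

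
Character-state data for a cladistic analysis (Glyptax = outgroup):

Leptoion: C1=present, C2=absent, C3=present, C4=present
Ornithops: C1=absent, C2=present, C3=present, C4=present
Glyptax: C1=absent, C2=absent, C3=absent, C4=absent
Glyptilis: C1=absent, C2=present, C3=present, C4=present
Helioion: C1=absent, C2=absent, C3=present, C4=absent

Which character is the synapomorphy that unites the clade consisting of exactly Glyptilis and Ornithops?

C2

The outgroup has state 'absent' for every character, so 'present' is the derived state throughout.
C1 (derived state 'present') is unique to Leptoion (autapomorphy; uninformative for grouping).
C2: derived state 'present' in Glyptilis and Ornithops only — synapomorphy for {Glyptilis, Ornithops}.
C3 (derived state 'present') is shared by all ingroup taxa — unites the whole ingroup.
Only Glyptilis, Leptoion, and Ornithops show the derived state 'present' for C4, supporting them as a clade.
Most parsimonious ingroup topology: (((Glyptilis,Ornithops),Leptoion),Helioion).
The clade {Glyptilis, Ornithops} is supported by C2: its derived state 'present' occurs in exactly those taxa and in no other taxon (including the outgroup).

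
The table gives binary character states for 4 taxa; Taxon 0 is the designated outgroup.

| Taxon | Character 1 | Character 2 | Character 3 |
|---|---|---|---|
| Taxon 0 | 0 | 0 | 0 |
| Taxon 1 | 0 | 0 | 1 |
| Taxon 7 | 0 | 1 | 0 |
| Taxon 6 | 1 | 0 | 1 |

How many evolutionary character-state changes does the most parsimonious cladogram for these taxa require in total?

The outgroup has state '0' for every character, so '1' is the derived state throughout.
Character 1: derived state '1' in Taxon 6 only — an autapomorphy, so it tells us nothing about relationships among taxa.
Character 2 (derived state '1') is unique to Taxon 7 (autapomorphy; uninformative for grouping).
Character 3 (derived state '1') is shared by Taxon 1 and Taxon 6 — a synapomorphy uniting that clade.
Most parsimonious ingroup topology: ((Taxon 1,Taxon 6),Taxon 7).
Changes per character on this tree: Character 1: 1; Character 2: 1; Character 3: 1.
Total = 3.

3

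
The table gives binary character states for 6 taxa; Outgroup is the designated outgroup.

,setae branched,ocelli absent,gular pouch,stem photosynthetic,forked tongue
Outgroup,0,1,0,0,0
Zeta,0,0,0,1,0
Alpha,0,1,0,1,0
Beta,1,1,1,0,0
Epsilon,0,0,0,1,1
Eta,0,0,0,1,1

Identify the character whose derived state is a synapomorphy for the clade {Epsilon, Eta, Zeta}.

Character polarity is set by the outgroup: the derived state is whichever differs from the outgroup's state, so for ocelli absent the derived state is '0', and for the remaining characters it is '1'.
setae branched: derived state '1' in Beta only — an autapomorphy, so it tells us nothing about relationships among taxa.
ocelli absent (derived state '0') is shared by Epsilon, Eta, and Zeta — a synapomorphy uniting that clade.
gular pouch: derived state '1' in Beta only — an autapomorphy, so it tells us nothing about relationships among taxa.
stem photosynthetic (derived state '1') is shared by Alpha, Epsilon, Eta, and Zeta — a synapomorphy uniting that clade.
Only Epsilon and Eta show the derived state '1' for forked tongue, supporting them as a clade.
Most parsimonious ingroup topology: (((Zeta,(Epsilon,Eta)),Alpha),Beta).
The clade {Epsilon, Eta, Zeta} is supported by ocelli absent: its derived state '0' occurs in exactly those taxa and in no other taxon (including the outgroup).

ocelli absent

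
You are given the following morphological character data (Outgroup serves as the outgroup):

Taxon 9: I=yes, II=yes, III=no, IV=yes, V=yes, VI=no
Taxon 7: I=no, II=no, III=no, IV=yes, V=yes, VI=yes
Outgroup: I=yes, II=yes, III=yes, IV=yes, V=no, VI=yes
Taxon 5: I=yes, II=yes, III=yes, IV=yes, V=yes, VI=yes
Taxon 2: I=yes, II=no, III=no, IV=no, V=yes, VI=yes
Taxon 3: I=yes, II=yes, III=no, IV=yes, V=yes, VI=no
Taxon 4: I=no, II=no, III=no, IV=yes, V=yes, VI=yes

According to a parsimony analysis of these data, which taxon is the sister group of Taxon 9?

Character polarity is set by the outgroup: the derived state is whichever differs from the outgroup's state, so for I, II, III, IV, VI the derived state is 'no', and for the remaining characters it is 'yes'.
I (derived state 'no') is shared by Taxon 4 and Taxon 7 — a synapomorphy uniting that clade.
II: derived state 'no' in Taxon 2, Taxon 4, and Taxon 7 only — synapomorphy for {Taxon 2, Taxon 4, Taxon 7}.
III (derived state 'no') is shared by Taxon 2, Taxon 3, Taxon 4, Taxon 7, and Taxon 9 — a synapomorphy uniting that clade.
IV: derived state 'no' in Taxon 2 only — an autapomorphy, so it tells us nothing about relationships among taxa.
V (derived state 'yes') is shared by all ingroup taxa — unites the whole ingroup.
Only Taxon 3 and Taxon 9 show the derived state 'no' for VI, supporting them as a clade.
Most parsimonious ingroup topology: (Taxon 5,(((Taxon 4,Taxon 7),Taxon 2),(Taxon 3,Taxon 9))).
Taxon 9 and Taxon 3 form a cherry on this tree, so they are sister taxa.

Taxon 3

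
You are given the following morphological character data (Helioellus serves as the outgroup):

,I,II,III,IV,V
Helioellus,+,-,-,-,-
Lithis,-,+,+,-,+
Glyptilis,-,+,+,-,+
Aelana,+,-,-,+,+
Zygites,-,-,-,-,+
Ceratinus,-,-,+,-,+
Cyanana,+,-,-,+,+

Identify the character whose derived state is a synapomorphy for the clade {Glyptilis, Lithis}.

Character polarity is set by the outgroup: the derived state is whichever differs from the outgroup's state, so for I the derived state is '-', and for the remaining characters it is '+'.
I: derived state '-' in Ceratinus, Glyptilis, Lithis, and Zygites only — synapomorphy for {Ceratinus, Glyptilis, Lithis, Zygites}.
Only Glyptilis and Lithis show the derived state '+' for II, supporting them as a clade.
III (derived state '+') is shared by Ceratinus, Glyptilis, and Lithis — a synapomorphy uniting that clade.
IV: derived state '+' in Aelana and Cyanana only — synapomorphy for {Aelana, Cyanana}.
All ingroup taxa share the derived state '+' for V; it defines the ingroup but does not resolve relationships within it.
Most parsimonious ingroup topology: ((((Lithis,Glyptilis),Ceratinus),Zygites),(Aelana,Cyanana)).
The clade {Glyptilis, Lithis} is supported by II: its derived state '+' occurs in exactly those taxa and in no other taxon (including the outgroup).

II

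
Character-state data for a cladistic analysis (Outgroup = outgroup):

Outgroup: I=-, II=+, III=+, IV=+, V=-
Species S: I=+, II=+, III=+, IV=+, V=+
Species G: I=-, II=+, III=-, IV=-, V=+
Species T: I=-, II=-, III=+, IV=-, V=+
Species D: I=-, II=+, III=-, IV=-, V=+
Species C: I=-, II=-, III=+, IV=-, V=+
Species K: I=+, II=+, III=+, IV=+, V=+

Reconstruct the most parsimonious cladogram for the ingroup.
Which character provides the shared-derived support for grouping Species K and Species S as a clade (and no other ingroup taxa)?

Character polarity is set by the outgroup: the derived state is whichever differs from the outgroup's state, so for II, III, IV the derived state is '-', and for the remaining characters it is '+'.
I (derived state '+') is shared by Species K and Species S — a synapomorphy uniting that clade.
II: derived state '-' in Species C and Species T only — synapomorphy for {Species C, Species T}.
III (derived state '-') is shared by Species D and Species G — a synapomorphy uniting that clade.
IV: derived state '-' in Species C, Species D, Species G, and Species T only — synapomorphy for {Species C, Species D, Species G, Species T}.
All ingroup taxa share the derived state '+' for V; it defines the ingroup but does not resolve relationships within it.
Most parsimonious ingroup topology: ((Species S,Species K),((Species G,Species D),(Species T,Species C))).
The clade {Species K, Species S} is supported by I: its derived state '+' occurs in exactly those taxa and in no other taxon (including the outgroup).

I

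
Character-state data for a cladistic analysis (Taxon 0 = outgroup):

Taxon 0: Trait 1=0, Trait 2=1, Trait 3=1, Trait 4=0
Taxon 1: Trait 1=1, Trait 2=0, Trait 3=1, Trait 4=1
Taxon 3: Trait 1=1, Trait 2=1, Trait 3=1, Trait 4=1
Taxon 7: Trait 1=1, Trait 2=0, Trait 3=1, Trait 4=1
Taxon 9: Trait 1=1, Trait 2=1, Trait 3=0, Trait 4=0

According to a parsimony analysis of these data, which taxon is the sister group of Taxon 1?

Taxon 7

Character polarity is set by the outgroup: the derived state is whichever differs from the outgroup's state, so for Trait 2, Trait 3 the derived state is '0', and for the remaining characters it is '1'.
Trait 1 (derived state '1') is shared by all ingroup taxa — unites the whole ingroup.
Trait 2 (derived state '0') is shared by Taxon 1 and Taxon 7 — a synapomorphy uniting that clade.
Trait 3: derived state '0' in Taxon 9 only — an autapomorphy, so it tells us nothing about relationships among taxa.
Trait 4 (derived state '1') is shared by Taxon 1, Taxon 3, and Taxon 7 — a synapomorphy uniting that clade.
Most parsimonious ingroup topology: (((Taxon 1,Taxon 7),Taxon 3),Taxon 9).
Taxon 1 and Taxon 7 form a cherry on this tree, so they are sister taxa.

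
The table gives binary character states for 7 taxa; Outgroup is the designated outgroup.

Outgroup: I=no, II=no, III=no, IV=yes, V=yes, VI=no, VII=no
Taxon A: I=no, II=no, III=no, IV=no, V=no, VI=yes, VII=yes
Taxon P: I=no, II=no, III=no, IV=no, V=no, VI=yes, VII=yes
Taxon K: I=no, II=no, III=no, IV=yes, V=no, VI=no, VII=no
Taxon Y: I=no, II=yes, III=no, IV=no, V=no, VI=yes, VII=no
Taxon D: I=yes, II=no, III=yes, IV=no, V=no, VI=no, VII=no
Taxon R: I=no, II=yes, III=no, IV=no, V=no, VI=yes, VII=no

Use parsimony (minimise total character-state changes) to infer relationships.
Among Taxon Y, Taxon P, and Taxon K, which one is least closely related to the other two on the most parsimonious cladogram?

Character polarity is set by the outgroup: the derived state is whichever differs from the outgroup's state, so for IV, V the derived state is 'no', and for the remaining characters it is 'yes'.
I: derived state 'yes' in Taxon D only — an autapomorphy, so it tells us nothing about relationships among taxa.
Only Taxon R and Taxon Y show the derived state 'yes' for II, supporting them as a clade.
III: derived state 'yes' in Taxon D only — an autapomorphy, so it tells us nothing about relationships among taxa.
Only Taxon A, Taxon D, Taxon P, Taxon R, and Taxon Y show the derived state 'no' for IV, supporting them as a clade.
All ingroup taxa share the derived state 'no' for V; it defines the ingroup but does not resolve relationships within it.
Only Taxon A, Taxon P, Taxon R, and Taxon Y show the derived state 'yes' for VI, supporting them as a clade.
VII (derived state 'yes') is shared by Taxon A and Taxon P — a synapomorphy uniting that clade.
Most parsimonious ingroup topology: ((((Taxon A,Taxon P),(Taxon Y,Taxon R)),Taxon D),Taxon K).
Taxon Y and Taxon P share a more recent common ancestor with each other than either does with Taxon K, so Taxon K is the least closely related of the three.

Taxon K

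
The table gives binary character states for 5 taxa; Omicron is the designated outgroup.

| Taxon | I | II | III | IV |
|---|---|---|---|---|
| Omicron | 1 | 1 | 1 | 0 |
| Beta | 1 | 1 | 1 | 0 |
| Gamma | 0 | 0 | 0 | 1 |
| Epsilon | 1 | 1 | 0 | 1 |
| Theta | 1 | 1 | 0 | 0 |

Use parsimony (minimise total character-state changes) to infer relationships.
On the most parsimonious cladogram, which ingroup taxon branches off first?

Beta

Character polarity is set by the outgroup: the derived state is whichever differs from the outgroup's state, so for I, II, III the derived state is '0', and for the remaining characters it is '1'.
I (derived state '0') is unique to Gamma (autapomorphy; uninformative for grouping).
II (derived state '0') is unique to Gamma (autapomorphy; uninformative for grouping).
III: derived state '0' in Epsilon, Gamma, and Theta only — synapomorphy for {Epsilon, Gamma, Theta}.
Only Epsilon and Gamma show the derived state '1' for IV, supporting them as a clade.
Most parsimonious ingroup topology: (Beta,((Gamma,Epsilon),Theta)).
Beta is sister to the clade containing all other ingroup taxa, so it is the earliest-diverging (most basal) ingroup lineage.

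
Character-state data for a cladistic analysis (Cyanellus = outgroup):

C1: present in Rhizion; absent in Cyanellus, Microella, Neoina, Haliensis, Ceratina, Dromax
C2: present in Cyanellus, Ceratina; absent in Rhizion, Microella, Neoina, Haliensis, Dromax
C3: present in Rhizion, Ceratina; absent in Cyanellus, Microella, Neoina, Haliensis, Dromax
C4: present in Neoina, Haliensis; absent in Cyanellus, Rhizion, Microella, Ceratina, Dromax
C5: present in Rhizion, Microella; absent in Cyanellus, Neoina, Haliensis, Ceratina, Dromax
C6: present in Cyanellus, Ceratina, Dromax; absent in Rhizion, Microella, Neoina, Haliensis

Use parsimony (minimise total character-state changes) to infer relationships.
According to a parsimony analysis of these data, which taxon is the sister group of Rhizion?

Microella

Character polarity is set by the outgroup: the derived state is whichever differs from the outgroup's state, so for C2, C6 the derived state is 'absent', and for the remaining characters it is 'present'.
C1 (derived state 'present') is unique to Rhizion (autapomorphy; uninformative for grouping).
Only Dromax, Haliensis, Microella, Neoina, and Rhizion show the derived state 'absent' for C2, supporting them as a clade.
C3 (state 'present') occurs in Ceratina and Rhizion but conflicts with the nesting implied by the other characters — most parsimoniously interpreted as homoplasy.
C4: derived state 'present' in Haliensis and Neoina only — synapomorphy for {Haliensis, Neoina}.
Only Microella and Rhizion show the derived state 'present' for C5, supporting them as a clade.
C6 (derived state 'absent') is shared by Haliensis, Microella, Neoina, and Rhizion — a synapomorphy uniting that clade.
Most parsimonious ingroup topology: ((((Rhizion,Microella),(Neoina,Haliensis)),Dromax),Ceratina).
Rhizion and Microella form a cherry on this tree, so they are sister taxa.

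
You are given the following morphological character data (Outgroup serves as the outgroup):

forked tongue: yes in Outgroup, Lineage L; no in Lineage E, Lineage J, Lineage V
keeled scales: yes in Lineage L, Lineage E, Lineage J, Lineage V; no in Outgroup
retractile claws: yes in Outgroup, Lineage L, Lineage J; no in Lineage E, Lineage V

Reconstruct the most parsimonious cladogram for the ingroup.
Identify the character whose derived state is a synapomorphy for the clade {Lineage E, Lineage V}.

Character polarity is set by the outgroup: the derived state is whichever differs from the outgroup's state, so for forked tongue, retractile claws the derived state is 'no', and for the remaining characters it is 'yes'.
Only Lineage E, Lineage J, and Lineage V show the derived state 'no' for forked tongue, supporting them as a clade.
keeled scales (derived state 'yes') is shared by all ingroup taxa — unites the whole ingroup.
retractile claws (derived state 'no') is shared by Lineage E and Lineage V — a synapomorphy uniting that clade.
Most parsimonious ingroup topology: (Lineage L,((Lineage E,Lineage V),Lineage J)).
The clade {Lineage E, Lineage V} is supported by retractile claws: its derived state 'no' occurs in exactly those taxa and in no other taxon (including the outgroup).

retractile claws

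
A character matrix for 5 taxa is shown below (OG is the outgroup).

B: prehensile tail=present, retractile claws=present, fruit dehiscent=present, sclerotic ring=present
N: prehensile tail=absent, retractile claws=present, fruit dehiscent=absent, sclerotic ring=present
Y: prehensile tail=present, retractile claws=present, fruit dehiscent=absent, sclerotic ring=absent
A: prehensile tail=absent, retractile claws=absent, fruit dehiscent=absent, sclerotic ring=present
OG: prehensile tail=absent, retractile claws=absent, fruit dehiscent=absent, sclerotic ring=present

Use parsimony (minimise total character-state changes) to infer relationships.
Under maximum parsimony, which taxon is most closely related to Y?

B

Character polarity is set by the outgroup: the derived state is whichever differs from the outgroup's state, so for sclerotic ring the derived state is 'absent', and for the remaining characters it is 'present'.
prehensile tail (derived state 'present') is shared by B and Y — a synapomorphy uniting that clade.
retractile claws: derived state 'present' in B, N, and Y only — synapomorphy for {B, N, Y}.
fruit dehiscent: derived state 'present' in B only — an autapomorphy, so it tells us nothing about relationships among taxa.
sclerotic ring: derived state 'absent' in Y only — an autapomorphy, so it tells us nothing about relationships among taxa.
Most parsimonious ingroup topology: (A,(N,(B,Y))).
Y and B form a cherry on this tree, so they are sister taxa.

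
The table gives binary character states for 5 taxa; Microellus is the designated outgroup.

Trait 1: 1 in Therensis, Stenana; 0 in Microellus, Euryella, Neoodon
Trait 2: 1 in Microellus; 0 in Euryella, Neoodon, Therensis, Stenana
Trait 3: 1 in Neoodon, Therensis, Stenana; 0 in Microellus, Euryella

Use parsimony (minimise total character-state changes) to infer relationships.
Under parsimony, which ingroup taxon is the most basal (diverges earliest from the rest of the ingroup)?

Euryella

Character polarity is set by the outgroup: the derived state is whichever differs from the outgroup's state, so for Trait 2 the derived state is '0', and for the remaining characters it is '1'.
Only Stenana and Therensis show the derived state '1' for Trait 1, supporting them as a clade.
All ingroup taxa share the derived state '0' for Trait 2; it defines the ingroup but does not resolve relationships within it.
Trait 3: derived state '1' in Neoodon, Stenana, and Therensis only — synapomorphy for {Neoodon, Stenana, Therensis}.
Most parsimonious ingroup topology: (Euryella,(Neoodon,(Therensis,Stenana))).
Euryella is sister to the clade containing all other ingroup taxa, so it is the earliest-diverging (most basal) ingroup lineage.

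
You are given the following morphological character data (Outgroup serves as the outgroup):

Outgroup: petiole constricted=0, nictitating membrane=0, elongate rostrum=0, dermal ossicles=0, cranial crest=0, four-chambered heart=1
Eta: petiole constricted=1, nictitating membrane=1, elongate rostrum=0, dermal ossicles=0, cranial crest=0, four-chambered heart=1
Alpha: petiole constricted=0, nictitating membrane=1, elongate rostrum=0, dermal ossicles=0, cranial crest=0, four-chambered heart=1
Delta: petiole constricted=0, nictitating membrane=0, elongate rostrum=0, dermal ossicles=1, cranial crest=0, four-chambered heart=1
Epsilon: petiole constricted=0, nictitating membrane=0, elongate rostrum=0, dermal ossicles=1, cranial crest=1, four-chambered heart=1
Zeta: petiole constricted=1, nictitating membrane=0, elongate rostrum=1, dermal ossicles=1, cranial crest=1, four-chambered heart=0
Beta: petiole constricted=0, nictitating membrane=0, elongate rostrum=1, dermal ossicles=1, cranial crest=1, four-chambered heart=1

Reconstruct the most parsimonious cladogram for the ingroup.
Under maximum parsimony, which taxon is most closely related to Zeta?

Beta

Character polarity is set by the outgroup: the derived state is whichever differs from the outgroup's state, so for four-chambered heart the derived state is '0', and for the remaining characters it is '1'.
petiole constricted groups Eta and Zeta, which is incompatible with the clades supported by the remaining characters; treating it as convergent (homoplasy) costs fewer steps than any alternative tree.
nictitating membrane (derived state '1') is shared by Alpha and Eta — a synapomorphy uniting that clade.
elongate rostrum: derived state '1' in Beta and Zeta only — synapomorphy for {Beta, Zeta}.
dermal ossicles: derived state '1' in Beta, Delta, Epsilon, and Zeta only — synapomorphy for {Beta, Delta, Epsilon, Zeta}.
Only Beta, Epsilon, and Zeta show the derived state '1' for cranial crest, supporting them as a clade.
four-chambered heart: derived state '0' in Zeta only — an autapomorphy, so it tells us nothing about relationships among taxa.
Most parsimonious ingroup topology: ((Eta,Alpha),(Delta,(Epsilon,(Zeta,Beta)))).
Zeta and Beta form a cherry on this tree, so they are sister taxa.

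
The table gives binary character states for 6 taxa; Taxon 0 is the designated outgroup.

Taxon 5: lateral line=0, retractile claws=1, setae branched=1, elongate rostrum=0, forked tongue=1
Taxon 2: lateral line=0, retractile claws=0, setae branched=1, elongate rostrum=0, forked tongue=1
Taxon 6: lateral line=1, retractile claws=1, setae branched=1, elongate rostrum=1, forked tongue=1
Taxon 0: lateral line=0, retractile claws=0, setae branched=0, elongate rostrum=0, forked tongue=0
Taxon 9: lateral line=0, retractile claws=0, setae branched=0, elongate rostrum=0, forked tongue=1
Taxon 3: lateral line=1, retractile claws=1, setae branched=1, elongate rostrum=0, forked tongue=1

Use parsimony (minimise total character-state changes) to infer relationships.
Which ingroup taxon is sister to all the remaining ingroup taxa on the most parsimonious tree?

The outgroup has state '0' for every character, so '1' is the derived state throughout.
lateral line (derived state '1') is shared by Taxon 3 and Taxon 6 — a synapomorphy uniting that clade.
Only Taxon 3, Taxon 5, and Taxon 6 show the derived state '1' for retractile claws, supporting them as a clade.
setae branched (derived state '1') is shared by Taxon 2, Taxon 3, Taxon 5, and Taxon 6 — a synapomorphy uniting that clade.
elongate rostrum: derived state '1' in Taxon 6 only — an autapomorphy, so it tells us nothing about relationships among taxa.
forked tongue (derived state '1') is shared by all ingroup taxa — unites the whole ingroup.
Most parsimonious ingroup topology: (((Taxon 5,(Taxon 6,Taxon 3)),Taxon 2),Taxon 9).
Taxon 9 is sister to the clade containing all other ingroup taxa, so it is the earliest-diverging (most basal) ingroup lineage.

Taxon 9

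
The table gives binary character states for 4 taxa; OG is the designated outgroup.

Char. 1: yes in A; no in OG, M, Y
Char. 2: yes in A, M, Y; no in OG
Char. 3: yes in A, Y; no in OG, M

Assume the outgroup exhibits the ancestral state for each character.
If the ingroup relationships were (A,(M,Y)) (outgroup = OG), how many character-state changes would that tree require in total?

4

Map each character onto (A,(M,Y)) (rooted by OG) and count the minimum state changes it requires (Fitch parsimony):
Char. 1: 1; Char. 2: 1; Char. 3: 2.
Total tree length = 4.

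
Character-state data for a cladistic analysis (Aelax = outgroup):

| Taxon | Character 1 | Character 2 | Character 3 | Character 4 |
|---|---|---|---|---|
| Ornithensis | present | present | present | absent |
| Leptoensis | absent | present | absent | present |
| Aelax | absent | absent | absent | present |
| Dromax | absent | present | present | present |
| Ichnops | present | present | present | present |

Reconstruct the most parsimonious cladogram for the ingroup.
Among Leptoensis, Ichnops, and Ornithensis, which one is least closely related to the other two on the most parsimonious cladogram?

Character polarity is set by the outgroup: the derived state is whichever differs from the outgroup's state, so for Character 4 the derived state is 'absent', and for the remaining characters it is 'present'.
Character 1 (derived state 'present') is shared by Ichnops and Ornithensis — a synapomorphy uniting that clade.
All ingroup taxa share the derived state 'present' for Character 2; it defines the ingroup but does not resolve relationships within it.
Character 3 (derived state 'present') is shared by Dromax, Ichnops, and Ornithensis — a synapomorphy uniting that clade.
Character 4: derived state 'absent' in Ornithensis only — an autapomorphy, so it tells us nothing about relationships among taxa.
Most parsimonious ingroup topology: (((Ichnops,Ornithensis),Dromax),Leptoensis).
Ornithensis and Ichnops share a more recent common ancestor with each other than either does with Leptoensis, so Leptoensis is the least closely related of the three.

Leptoensis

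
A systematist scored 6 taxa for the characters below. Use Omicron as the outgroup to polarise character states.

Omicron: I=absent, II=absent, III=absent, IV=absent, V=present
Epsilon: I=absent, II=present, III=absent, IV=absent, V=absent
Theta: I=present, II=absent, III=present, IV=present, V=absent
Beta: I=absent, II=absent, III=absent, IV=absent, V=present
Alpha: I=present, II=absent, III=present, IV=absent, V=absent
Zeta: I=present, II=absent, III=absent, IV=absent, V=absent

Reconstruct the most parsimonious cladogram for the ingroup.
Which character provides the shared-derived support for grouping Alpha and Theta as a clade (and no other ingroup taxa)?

III

Character polarity is set by the outgroup: the derived state is whichever differs from the outgroup's state, so for V the derived state is 'absent', and for the remaining characters it is 'present'.
I: derived state 'present' in Alpha, Theta, and Zeta only — synapomorphy for {Alpha, Theta, Zeta}.
II (derived state 'present') is unique to Epsilon (autapomorphy; uninformative for grouping).
III (derived state 'present') is shared by Alpha and Theta — a synapomorphy uniting that clade.
IV (derived state 'present') is unique to Theta (autapomorphy; uninformative for grouping).
V: derived state 'absent' in Alpha, Epsilon, Theta, and Zeta only — synapomorphy for {Alpha, Epsilon, Theta, Zeta}.
Most parsimonious ingroup topology: ((Epsilon,((Theta,Alpha),Zeta)),Beta).
The clade {Alpha, Theta} is supported by III: its derived state 'present' occurs in exactly those taxa and in no other taxon (including the outgroup).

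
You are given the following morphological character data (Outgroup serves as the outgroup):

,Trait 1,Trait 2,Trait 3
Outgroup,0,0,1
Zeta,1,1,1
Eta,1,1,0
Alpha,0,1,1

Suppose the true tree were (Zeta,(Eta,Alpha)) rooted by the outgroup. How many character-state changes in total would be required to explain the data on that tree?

4

Map each character onto (Zeta,(Eta,Alpha)) (rooted by Outgroup) and count the minimum state changes it requires (Fitch parsimony):
Trait 1: 2; Trait 2: 1; Trait 3: 1.
Total tree length = 4.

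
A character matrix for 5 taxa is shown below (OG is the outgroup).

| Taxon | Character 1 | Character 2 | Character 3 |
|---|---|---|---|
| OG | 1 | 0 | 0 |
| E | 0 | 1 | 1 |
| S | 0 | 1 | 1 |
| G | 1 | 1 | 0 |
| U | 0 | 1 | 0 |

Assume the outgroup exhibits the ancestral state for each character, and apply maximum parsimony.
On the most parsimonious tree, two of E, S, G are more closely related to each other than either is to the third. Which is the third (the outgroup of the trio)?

Character polarity is set by the outgroup: the derived state is whichever differs from the outgroup's state, so for Character 1 the derived state is '0', and for the remaining characters it is '1'.
Only E, S, and U show the derived state '0' for Character 1, supporting them as a clade.
All ingroup taxa share the derived state '1' for Character 2; it defines the ingroup but does not resolve relationships within it.
Character 3: derived state '1' in E and S only — synapomorphy for {E, S}.
Most parsimonious ingroup topology: (((E,S),U),G).
E and S share a more recent common ancestor with each other than either does with G, so G is the least closely related of the three.

G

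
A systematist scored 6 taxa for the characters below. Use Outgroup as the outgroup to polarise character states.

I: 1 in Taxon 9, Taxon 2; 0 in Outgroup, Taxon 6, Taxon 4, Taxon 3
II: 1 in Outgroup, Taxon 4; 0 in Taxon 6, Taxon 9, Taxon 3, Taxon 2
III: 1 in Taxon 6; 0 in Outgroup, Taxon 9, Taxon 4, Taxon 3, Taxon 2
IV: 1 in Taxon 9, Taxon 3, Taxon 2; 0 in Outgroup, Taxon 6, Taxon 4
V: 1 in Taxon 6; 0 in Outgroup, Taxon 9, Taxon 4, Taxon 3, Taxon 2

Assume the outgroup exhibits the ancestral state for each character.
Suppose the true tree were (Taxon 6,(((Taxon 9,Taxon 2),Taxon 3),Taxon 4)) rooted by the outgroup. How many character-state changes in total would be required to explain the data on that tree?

Map each character onto (Taxon 6,(((Taxon 9,Taxon 2),Taxon 3),Taxon 4)) (rooted by Outgroup) and count the minimum state changes it requires (Fitch parsimony):
I: 1; II: 2; III: 1; IV: 1; V: 1.
Total tree length = 6.

6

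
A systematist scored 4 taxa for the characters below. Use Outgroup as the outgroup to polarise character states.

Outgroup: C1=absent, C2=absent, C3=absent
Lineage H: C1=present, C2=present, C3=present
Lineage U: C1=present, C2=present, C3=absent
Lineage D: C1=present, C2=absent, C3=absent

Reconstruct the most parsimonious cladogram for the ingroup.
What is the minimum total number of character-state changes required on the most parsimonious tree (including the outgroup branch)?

3

The outgroup has state 'absent' for every character, so 'present' is the derived state throughout.
C1 (derived state 'present') is shared by all ingroup taxa — unites the whole ingroup.
C2 (derived state 'present') is shared by Lineage H and Lineage U — a synapomorphy uniting that clade.
C3: derived state 'present' in Lineage H only — an autapomorphy, so it tells us nothing about relationships among taxa.
Most parsimonious ingroup topology: ((Lineage H,Lineage U),Lineage D).
Changes per character on this tree: C1: 1; C2: 1; C3: 1.
Total = 3.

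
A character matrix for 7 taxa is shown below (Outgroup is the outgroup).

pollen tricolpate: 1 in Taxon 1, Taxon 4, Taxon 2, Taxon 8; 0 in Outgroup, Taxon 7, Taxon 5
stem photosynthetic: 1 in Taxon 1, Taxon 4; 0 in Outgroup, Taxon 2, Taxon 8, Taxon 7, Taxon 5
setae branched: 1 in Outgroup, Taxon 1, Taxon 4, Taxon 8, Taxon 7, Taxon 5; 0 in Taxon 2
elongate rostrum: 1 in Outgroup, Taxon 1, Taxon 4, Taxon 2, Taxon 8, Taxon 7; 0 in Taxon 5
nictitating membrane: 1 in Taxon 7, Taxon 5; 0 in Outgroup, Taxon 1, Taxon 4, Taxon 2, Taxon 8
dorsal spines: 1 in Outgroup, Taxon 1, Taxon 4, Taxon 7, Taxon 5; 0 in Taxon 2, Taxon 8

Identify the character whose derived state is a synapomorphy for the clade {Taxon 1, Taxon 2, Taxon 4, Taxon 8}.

Character polarity is set by the outgroup: the derived state is whichever differs from the outgroup's state, so for setae branched, elongate rostrum, dorsal spines the derived state is '0', and for the remaining characters it is '1'.
pollen tricolpate (derived state '1') is shared by Taxon 1, Taxon 2, Taxon 4, and Taxon 8 — a synapomorphy uniting that clade.
stem photosynthetic (derived state '1') is shared by Taxon 1 and Taxon 4 — a synapomorphy uniting that clade.
setae branched (derived state '0') is unique to Taxon 2 (autapomorphy; uninformative for grouping).
elongate rostrum: derived state '0' in Taxon 5 only — an autapomorphy, so it tells us nothing about relationships among taxa.
nictitating membrane (derived state '1') is shared by Taxon 5 and Taxon 7 — a synapomorphy uniting that clade.
dorsal spines (derived state '0') is shared by Taxon 2 and Taxon 8 — a synapomorphy uniting that clade.
Most parsimonious ingroup topology: (((Taxon 8,Taxon 2),(Taxon 4,Taxon 1)),(Taxon 7,Taxon 5)).
The clade {Taxon 1, Taxon 2, Taxon 4, Taxon 8} is supported by pollen tricolpate: its derived state '1' occurs in exactly those taxa and in no other taxon (including the outgroup).

pollen tricolpate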